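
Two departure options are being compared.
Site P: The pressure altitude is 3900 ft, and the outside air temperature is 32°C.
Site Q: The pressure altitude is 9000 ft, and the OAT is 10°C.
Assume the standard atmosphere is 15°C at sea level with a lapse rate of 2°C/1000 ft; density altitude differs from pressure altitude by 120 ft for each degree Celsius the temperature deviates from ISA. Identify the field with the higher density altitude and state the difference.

Site Q by 3684 ft

Site P: ISA temp = 7.2°C, deviation +24.8°C, DA = 3900 + 120 × 24.8 = 6876 ft.
Site Q: ISA temp = -3°C, deviation +13°C, DA = 9000 + 120 × 13 = 10560 ft.
Site Q is higher by 10560 − 6876 = 3684 ft.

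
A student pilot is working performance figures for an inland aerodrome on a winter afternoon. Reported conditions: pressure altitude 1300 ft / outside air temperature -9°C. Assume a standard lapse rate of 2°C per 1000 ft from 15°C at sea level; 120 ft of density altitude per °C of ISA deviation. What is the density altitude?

ISA temperature at 1300 ft = 15 − 2 × (1300/1000) = 12.4°C.
ISA deviation = -9 − 12.4 = -21.4°C.
Density altitude = 1300 + 120 × (-21.4) = 1300 + (-2568) = -1268 ft.

-1268 ft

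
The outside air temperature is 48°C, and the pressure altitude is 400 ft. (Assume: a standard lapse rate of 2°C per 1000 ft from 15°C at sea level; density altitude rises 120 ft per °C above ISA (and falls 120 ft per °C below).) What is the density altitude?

ISA temperature at 400 ft = 15 − 2 × (400/1000) = 14.2°C.
ISA deviation = 48 − 14.2 = +33.8°C.
Density altitude = 400 + 120 × (33.8) = 400 + (+4056) = 4456 ft.

4456 ft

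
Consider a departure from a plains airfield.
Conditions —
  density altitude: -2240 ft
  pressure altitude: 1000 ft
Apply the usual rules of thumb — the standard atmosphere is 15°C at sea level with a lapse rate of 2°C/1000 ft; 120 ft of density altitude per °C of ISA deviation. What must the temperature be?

-14°C

Density altitude − pressure altitude = -2240 − 1000 = -3240 ft.
At 120 ft/°C that is an ISA deviation of -3240/120 = -27°C.
ISA temperature at 1000 ft = 15 − 2 × (1000/1000) = 13°C.
OAT = ISA + deviation = 13 + (-27) = -14°C.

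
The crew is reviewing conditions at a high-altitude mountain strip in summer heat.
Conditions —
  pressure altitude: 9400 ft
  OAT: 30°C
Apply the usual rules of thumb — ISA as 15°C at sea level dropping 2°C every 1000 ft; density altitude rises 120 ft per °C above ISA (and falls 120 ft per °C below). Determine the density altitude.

13456 ft

ISA temperature at 9400 ft = 15 − 2 × (9400/1000) = -3.8°C.
ISA deviation = 30 − (-3.8) = +33.8°C.
Density altitude = 9400 + 120 × (33.8) = 9400 + (+4056) = 13456 ft.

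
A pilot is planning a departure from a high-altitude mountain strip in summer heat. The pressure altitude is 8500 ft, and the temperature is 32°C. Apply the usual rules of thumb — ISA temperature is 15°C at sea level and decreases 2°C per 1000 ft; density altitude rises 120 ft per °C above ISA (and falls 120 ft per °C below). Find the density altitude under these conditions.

12580 ft

ISA temperature at 8500 ft = 15 − 2 × (8500/1000) = -2°C.
ISA deviation = 32 − (-2) = +34°C.
Density altitude = 8500 + 120 × (34) = 8500 + (+4080) = 12580 ft.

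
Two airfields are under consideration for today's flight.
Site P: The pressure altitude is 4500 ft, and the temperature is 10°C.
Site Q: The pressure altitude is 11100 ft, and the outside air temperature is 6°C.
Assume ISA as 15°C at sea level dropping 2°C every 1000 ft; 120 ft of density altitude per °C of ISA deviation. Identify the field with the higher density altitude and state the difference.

Site P: ISA temp = 6°C, deviation +4°C, DA = 4500 + 120 × 4 = 4980 ft.
Site Q: ISA temp = -7.2°C, deviation +13.2°C, DA = 11100 + 120 × 13.2 = 12684 ft.
Site Q is higher by 12684 − 4980 = 7704 ft.

Site Q by 7704 ft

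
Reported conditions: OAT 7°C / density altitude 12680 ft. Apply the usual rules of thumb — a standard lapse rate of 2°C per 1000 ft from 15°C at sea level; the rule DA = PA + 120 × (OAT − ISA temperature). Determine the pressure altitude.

DA = PA + 120 × (OAT − (15 − 2·PA/1000)) = PA + 120·OAT − 1800 + 0.24·PA = 1.24·PA + 120·OAT − 1800.
So 1.24·PA = 12680 − 120 × 7 + 1800 = 13640.
PA = 13640 / 1.24 = 11000 ft.

11000 ft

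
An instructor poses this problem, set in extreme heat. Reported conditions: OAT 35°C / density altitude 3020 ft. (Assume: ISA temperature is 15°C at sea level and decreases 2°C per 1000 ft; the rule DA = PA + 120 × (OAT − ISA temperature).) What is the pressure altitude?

DA = PA + 120 × (OAT − (15 − 2·PA/1000)) = PA + 120·OAT − 1800 + 0.24·PA = 1.24·PA + 120·OAT − 1800.
So 1.24·PA = 3020 − 120 × 35 + 1800 = 620.
PA = 620 / 1.24 = 500 ft.

500 ft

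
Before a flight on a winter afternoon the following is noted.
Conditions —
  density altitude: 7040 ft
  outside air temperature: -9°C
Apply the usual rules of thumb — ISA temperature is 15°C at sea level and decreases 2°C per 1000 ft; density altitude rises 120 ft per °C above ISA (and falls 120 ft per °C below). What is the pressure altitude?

8000 ft

DA = PA + 120 × (OAT − (15 − 2·PA/1000)) = PA + 120·OAT − 1800 + 0.24·PA = 1.24·PA + 120·OAT − 1800.
So 1.24·PA = 7040 − 120 × (-9) + 1800 = 9920.
PA = 9920 / 1.24 = 8000 ft.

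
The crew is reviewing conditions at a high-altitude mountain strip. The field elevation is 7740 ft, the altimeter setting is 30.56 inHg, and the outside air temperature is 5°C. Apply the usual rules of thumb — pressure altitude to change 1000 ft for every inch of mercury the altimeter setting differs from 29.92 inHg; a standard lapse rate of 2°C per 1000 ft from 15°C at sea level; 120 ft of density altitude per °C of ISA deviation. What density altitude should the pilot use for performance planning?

7604 ft

Pressure altitude = 7740 + (29.92 − 30.56) × 1000 = 7740 + (-640) = 7100 ft.
ISA temperature at 7100 ft = 15 − 2 × (7100/1000) = 0.8°C.
ISA deviation = 5 − 0.8 = +4.2°C.
Density altitude = 7100 + 120 × (4.2) = 7604 ft.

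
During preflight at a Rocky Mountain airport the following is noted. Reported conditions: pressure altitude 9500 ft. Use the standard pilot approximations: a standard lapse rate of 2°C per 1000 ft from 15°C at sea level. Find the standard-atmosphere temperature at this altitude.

-4°C

ISA temperature = 15 − 2 × (9500/1000) = 15 − 19 = -4°C.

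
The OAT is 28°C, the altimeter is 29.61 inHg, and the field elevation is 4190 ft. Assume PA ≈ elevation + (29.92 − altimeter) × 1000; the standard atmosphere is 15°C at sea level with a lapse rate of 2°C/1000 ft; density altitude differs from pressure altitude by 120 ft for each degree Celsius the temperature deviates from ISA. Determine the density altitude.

7140 ft

Pressure altitude = 4190 + (29.92 − 29.61) × 1000 = 4190 + (+310) = 4500 ft.
ISA temperature at 4500 ft = 15 − 2 × (4500/1000) = 6°C.
ISA deviation = 28 − 6 = +22°C.
Density altitude = 4500 + 120 × (22) = 7140 ft.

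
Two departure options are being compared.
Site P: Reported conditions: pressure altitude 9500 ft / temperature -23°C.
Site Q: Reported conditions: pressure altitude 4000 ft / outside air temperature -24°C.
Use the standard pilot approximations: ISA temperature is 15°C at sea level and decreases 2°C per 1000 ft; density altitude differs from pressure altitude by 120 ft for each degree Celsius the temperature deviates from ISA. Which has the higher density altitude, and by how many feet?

Site P: ISA temp = -4°C, deviation -19°C, DA = 9500 + 120 × (-19) = 7220 ft.
Site Q: ISA temp = 7°C, deviation -31°C, DA = 4000 + 120 × (-31) = 280 ft.
Site P is higher by 7220 − 280 = 6940 ft.

Site P by 6940 ft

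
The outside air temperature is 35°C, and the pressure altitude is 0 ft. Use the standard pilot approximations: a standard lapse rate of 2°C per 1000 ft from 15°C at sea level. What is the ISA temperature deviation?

ISA temperature at 0 ft = 15 − 2 × (0/1000) = 15°C.
Deviation = OAT − ISA = 35 − 15 = +20°C.

ISA+20°C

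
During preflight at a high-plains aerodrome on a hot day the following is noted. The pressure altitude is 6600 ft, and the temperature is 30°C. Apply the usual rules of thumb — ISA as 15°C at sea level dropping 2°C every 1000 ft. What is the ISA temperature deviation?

ISA+28.2°C

ISA temperature at 6600 ft = 15 − 2 × (6600/1000) = 1.8°C.
Deviation = OAT − ISA = 30 − 1.8 = +28.2°C.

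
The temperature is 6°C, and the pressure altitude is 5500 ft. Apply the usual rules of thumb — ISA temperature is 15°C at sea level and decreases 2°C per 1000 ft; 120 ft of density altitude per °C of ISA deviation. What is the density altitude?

ISA temperature at 5500 ft = 15 − 2 × (5500/1000) = 4°C.
ISA deviation = 6 − 4 = +2°C.
Density altitude = 5500 + 120 × (2) = 5500 + (+240) = 5740 ft.

5740 ft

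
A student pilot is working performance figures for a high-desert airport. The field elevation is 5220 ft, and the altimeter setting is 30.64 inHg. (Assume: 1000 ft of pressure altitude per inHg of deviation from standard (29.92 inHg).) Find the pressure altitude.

4500 ft

Pressure correction = (29.92 − 30.64) × 1000 = -720 ft.
Pressure altitude = 5220 + (-720) = 4500 ft.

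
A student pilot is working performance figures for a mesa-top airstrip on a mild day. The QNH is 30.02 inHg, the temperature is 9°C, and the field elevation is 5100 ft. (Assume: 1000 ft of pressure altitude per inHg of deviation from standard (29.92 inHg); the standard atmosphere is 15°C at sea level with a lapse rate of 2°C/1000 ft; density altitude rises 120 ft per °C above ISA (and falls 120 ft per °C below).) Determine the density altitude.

Pressure altitude = 5100 + (29.92 − 30.02) × 1000 = 5100 + (-100) = 5000 ft.
ISA temperature at 5000 ft = 15 − 2 × (5000/1000) = 5°C.
ISA deviation = 9 − 5 = +4°C.
Density altitude = 5000 + 120 × (4) = 5480 ft.

5480 ft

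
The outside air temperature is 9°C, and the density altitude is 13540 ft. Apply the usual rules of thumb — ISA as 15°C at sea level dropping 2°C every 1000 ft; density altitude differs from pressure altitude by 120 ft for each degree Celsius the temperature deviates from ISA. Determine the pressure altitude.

11500 ft

DA = PA + 120 × (OAT − (15 − 2·PA/1000)) = PA + 120·OAT − 1800 + 0.24·PA = 1.24·PA + 120·OAT − 1800.
So 1.24·PA = 13540 − 120 × 9 + 1800 = 14260.
PA = 14260 / 1.24 = 11500 ft.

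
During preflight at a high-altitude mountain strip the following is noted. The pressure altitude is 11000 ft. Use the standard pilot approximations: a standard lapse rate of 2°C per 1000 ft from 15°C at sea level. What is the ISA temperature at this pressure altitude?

ISA temperature = 15 − 2 × (11000/1000) = 15 − 22 = -7°C.

-7°C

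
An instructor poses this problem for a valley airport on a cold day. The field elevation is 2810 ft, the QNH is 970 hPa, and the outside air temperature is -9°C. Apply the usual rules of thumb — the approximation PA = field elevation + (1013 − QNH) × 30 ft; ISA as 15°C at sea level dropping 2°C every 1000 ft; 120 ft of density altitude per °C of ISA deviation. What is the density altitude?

2204 ft

Pressure altitude = 2810 + (1013 − 970) × 30 = 2810 + (+1290) = 4100 ft.
ISA temperature at 4100 ft = 15 − 2 × (4100/1000) = 6.8°C.
ISA deviation = -9 − 6.8 = -15.8°C.
Density altitude = 4100 + 120 × (-15.8) = 2204 ft.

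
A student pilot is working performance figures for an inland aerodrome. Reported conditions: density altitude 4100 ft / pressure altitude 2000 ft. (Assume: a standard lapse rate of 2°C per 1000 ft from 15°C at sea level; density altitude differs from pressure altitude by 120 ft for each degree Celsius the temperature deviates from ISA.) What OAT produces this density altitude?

28.5°C

Density altitude − pressure altitude = 4100 − 2000 = +2100 ft.
At 120 ft/°C that is an ISA deviation of 2100/120 = +17.5°C.
ISA temperature at 2000 ft = 15 − 2 × (2000/1000) = 11°C.
OAT = ISA + deviation = 11 + (+17.5) = 28.5°C.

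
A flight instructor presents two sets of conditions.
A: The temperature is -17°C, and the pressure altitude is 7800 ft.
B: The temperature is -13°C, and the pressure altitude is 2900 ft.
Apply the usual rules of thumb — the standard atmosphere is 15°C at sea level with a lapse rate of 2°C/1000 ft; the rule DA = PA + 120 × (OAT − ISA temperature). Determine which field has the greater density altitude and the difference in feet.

A: ISA temp = -0.6°C, deviation -16.4°C, DA = 7800 + 120 × (-16.4) = 5832 ft.
B: ISA temp = 9.2°C, deviation -22.2°C, DA = 2900 + 120 × (-22.2) = 236 ft.
A is higher by 5832 − 236 = 5596 ft.

A by 5596 ft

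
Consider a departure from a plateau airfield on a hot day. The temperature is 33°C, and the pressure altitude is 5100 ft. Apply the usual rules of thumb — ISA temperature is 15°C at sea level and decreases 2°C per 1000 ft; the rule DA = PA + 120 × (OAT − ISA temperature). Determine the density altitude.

8484 ft

ISA temperature at 5100 ft = 15 − 2 × (5100/1000) = 4.8°C.
ISA deviation = 33 − 4.8 = +28.2°C.
Density altitude = 5100 + 120 × (28.2) = 5100 + (+3384) = 8484 ft.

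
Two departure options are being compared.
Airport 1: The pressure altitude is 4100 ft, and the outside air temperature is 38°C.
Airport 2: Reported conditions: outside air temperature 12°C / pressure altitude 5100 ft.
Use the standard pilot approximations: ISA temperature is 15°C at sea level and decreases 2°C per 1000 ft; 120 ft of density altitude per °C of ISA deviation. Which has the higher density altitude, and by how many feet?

Airport 1 by 1880 ft

Airport 1: ISA temp = 6.8°C, deviation +31.2°C, DA = 4100 + 120 × 31.2 = 7844 ft.
Airport 2: ISA temp = 4.8°C, deviation +7.2°C, DA = 5100 + 120 × 7.2 = 5964 ft.
Airport 1 is higher by 7844 − 5964 = 1880 ft.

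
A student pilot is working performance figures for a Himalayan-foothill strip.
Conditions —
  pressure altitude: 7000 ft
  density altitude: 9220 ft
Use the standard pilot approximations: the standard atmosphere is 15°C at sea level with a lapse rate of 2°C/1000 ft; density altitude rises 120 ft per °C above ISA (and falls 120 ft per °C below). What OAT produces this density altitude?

19.5°C

Density altitude − pressure altitude = 9220 − 7000 = +2220 ft.
At 120 ft/°C that is an ISA deviation of 2220/120 = +18.5°C.
ISA temperature at 7000 ft = 15 − 2 × (7000/1000) = 1°C.
OAT = ISA + deviation = 1 + (+18.5) = 19.5°C.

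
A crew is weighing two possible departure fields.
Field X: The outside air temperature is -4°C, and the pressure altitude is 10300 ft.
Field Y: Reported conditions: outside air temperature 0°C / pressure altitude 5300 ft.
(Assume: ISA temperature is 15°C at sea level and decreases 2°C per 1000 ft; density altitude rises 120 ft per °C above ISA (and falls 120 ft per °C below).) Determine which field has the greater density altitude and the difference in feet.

Field X by 5720 ft

Field X: ISA temp = -5.6°C, deviation +1.6°C, DA = 10300 + 120 × 1.6 = 10492 ft.
Field Y: ISA temp = 4.4°C, deviation -4.4°C, DA = 5300 + 120 × (-4.4) = 4772 ft.
Field X is higher by 10492 − 4772 = 5720 ft.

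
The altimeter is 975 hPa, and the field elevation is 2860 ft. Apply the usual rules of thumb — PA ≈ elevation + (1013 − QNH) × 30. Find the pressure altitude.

Pressure correction = (1013 − 975) × 30 = +1140 ft.
Pressure altitude = 2860 + (+1140) = 4000 ft.

4000 ft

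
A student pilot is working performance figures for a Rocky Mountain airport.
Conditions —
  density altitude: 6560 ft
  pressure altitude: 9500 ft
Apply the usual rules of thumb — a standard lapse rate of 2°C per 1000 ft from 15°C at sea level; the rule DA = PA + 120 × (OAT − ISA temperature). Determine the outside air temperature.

Density altitude − pressure altitude = 6560 − 9500 = -2940 ft.
At 120 ft/°C that is an ISA deviation of -2940/120 = -24.5°C.
ISA temperature at 9500 ft = 15 − 2 × (9500/1000) = -4°C.
OAT = ISA + deviation = -4 + (-24.5) = -28.5°C.

-28.5°C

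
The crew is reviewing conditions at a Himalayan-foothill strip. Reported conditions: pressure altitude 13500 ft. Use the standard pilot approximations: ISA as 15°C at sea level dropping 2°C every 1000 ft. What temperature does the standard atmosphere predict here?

-12°C

ISA temperature = 15 − 2 × (13500/1000) = 15 − 27 = -12°C.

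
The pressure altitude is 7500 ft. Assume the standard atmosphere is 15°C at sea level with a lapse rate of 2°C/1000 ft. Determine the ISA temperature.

0°C

ISA temperature = 15 − 2 × (7500/1000) = 15 − 15 = 0°C.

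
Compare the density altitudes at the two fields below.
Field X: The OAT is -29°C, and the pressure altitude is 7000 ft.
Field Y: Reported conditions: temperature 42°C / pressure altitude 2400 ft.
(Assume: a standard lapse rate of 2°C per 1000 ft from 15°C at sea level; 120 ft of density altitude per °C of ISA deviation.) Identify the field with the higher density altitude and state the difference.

Field X: ISA temp = 1°C, deviation -30°C, DA = 7000 + 120 × (-30) = 3400 ft.
Field Y: ISA temp = 10.2°C, deviation +31.8°C, DA = 2400 + 120 × 31.8 = 6216 ft.
Field Y is higher by 6216 − 3400 = 2816 ft.

Field Y by 2816 ft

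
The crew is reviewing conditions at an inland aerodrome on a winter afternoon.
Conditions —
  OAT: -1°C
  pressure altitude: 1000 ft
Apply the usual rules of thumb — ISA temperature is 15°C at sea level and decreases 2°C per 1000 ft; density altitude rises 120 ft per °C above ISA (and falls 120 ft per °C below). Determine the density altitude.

ISA temperature at 1000 ft = 15 − 2 × (1000/1000) = 13°C.
ISA deviation = -1 − 13 = -14°C.
Density altitude = 1000 + 120 × (-14) = 1000 + (-1680) = -680 ft.

-680 ft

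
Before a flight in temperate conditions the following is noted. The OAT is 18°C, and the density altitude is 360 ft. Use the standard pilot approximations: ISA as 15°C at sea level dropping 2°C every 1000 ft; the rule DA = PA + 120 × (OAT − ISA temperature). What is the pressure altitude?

DA = PA + 120 × (OAT − (15 − 2·PA/1000)) = PA + 120·OAT − 1800 + 0.24·PA = 1.24·PA + 120·OAT − 1800.
So 1.24·PA = 360 − 120 × 18 + 1800 = 0.
PA = 0 / 1.24 = 0 ft.

0 ft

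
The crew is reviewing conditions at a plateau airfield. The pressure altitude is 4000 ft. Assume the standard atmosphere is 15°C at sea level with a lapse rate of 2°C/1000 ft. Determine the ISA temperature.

ISA temperature = 15 − 2 × (4000/1000) = 15 − 8 = 7°C.

7°C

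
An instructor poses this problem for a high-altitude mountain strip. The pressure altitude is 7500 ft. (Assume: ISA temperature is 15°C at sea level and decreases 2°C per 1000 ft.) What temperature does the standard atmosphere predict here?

0°C

ISA temperature = 15 − 2 × (7500/1000) = 15 − 15 = 0°C.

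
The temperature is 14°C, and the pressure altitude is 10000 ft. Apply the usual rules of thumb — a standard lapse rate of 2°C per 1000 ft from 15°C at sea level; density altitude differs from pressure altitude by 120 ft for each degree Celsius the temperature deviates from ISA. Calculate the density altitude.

12280 ft

ISA temperature at 10000 ft = 15 − 2 × (10000/1000) = -5°C.
ISA deviation = 14 − (-5) = +19°C.
Density altitude = 10000 + 120 × (19) = 10000 + (+2280) = 12280 ft.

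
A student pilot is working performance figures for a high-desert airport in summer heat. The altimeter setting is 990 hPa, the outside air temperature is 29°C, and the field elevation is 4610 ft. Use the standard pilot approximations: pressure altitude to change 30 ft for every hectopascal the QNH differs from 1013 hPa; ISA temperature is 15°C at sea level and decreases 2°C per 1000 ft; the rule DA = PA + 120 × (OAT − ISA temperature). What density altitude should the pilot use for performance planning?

Pressure altitude = 4610 + (1013 − 990) × 30 = 4610 + (+690) = 5300 ft.
ISA temperature at 5300 ft = 15 − 2 × (5300/1000) = 4.4°C.
ISA deviation = 29 − 4.4 = +24.6°C.
Density altitude = 5300 + 120 × (24.6) = 8252 ft.

8252 ft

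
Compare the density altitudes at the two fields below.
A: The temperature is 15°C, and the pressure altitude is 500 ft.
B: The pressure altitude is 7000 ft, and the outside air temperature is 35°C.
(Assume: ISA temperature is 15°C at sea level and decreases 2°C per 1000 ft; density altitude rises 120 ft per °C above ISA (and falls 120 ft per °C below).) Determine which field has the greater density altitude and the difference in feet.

B by 10460 ft

A: ISA temp = 14°C, deviation +1°C, DA = 500 + 120 × 1 = 620 ft.
B: ISA temp = 1°C, deviation +34°C, DA = 7000 + 120 × 34 = 11080 ft.
B is higher by 11080 − 620 = 10460 ft.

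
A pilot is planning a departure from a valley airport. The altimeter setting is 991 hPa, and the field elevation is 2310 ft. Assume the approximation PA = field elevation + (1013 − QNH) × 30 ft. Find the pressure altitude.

2970 ft

Pressure correction = (1013 − 991) × 30 = +660 ft.
Pressure altitude = 2310 + (+660) = 2970 ft.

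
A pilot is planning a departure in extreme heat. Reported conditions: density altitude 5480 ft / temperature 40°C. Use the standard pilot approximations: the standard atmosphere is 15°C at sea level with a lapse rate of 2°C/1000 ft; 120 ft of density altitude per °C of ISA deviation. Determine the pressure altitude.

2000 ft

DA = PA + 120 × (OAT − (15 − 2·PA/1000)) = PA + 120·OAT − 1800 + 0.24·PA = 1.24·PA + 120·OAT − 1800.
So 1.24·PA = 5480 − 120 × 40 + 1800 = 2480.
PA = 2480 / 1.24 = 2000 ft.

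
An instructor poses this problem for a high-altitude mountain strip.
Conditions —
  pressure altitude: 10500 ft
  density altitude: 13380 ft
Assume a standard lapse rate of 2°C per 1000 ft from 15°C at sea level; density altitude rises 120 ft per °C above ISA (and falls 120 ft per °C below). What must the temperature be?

18°C

Density altitude − pressure altitude = 13380 − 10500 = +2880 ft.
At 120 ft/°C that is an ISA deviation of 2880/120 = +24°C.
ISA temperature at 10500 ft = 15 − 2 × (10500/1000) = -6°C.
OAT = ISA + deviation = -6 + (+24) = 18°C.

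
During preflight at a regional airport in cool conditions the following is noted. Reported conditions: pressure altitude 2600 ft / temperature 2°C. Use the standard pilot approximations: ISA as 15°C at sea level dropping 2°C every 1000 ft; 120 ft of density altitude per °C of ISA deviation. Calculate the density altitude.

1664 ft

ISA temperature at 2600 ft = 15 − 2 × (2600/1000) = 9.8°C.
ISA deviation = 2 − 9.8 = -7.8°C.
Density altitude = 2600 + 120 × (-7.8) = 2600 + (-936) = 1664 ft.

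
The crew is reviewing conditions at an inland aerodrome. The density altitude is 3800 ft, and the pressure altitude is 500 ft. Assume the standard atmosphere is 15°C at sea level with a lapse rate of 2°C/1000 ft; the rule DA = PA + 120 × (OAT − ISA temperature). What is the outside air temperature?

Density altitude − pressure altitude = 3800 − 500 = +3300 ft.
At 120 ft/°C that is an ISA deviation of 3300/120 = +27.5°C.
ISA temperature at 500 ft = 15 − 2 × (500/1000) = 14°C.
OAT = ISA + deviation = 14 + (+27.5) = 41.5°C.

41.5°C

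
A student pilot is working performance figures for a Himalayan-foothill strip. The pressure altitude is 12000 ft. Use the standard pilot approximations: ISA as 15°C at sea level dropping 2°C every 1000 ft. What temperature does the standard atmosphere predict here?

ISA temperature = 15 − 2 × (12000/1000) = 15 − 24 = -9°C.

-9°C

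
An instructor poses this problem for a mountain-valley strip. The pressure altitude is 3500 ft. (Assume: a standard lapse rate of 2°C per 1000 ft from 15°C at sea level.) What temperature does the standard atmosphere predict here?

ISA temperature = 15 − 2 × (3500/1000) = 15 − 7 = 8°C.

8°C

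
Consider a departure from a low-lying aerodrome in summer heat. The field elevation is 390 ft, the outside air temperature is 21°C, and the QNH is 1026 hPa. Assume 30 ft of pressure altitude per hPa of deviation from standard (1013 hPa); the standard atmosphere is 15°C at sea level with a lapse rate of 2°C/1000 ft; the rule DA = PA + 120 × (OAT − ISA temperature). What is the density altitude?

720 ft

Pressure altitude = 390 + (1013 − 1026) × 30 = 390 + (-390) = 0 ft.
ISA temperature at 0 ft = 15 − 2 × (0/1000) = 15°C.
ISA deviation = 21 − 15 = +6°C.
Density altitude = 0 + 120 × (6) = 720 ft.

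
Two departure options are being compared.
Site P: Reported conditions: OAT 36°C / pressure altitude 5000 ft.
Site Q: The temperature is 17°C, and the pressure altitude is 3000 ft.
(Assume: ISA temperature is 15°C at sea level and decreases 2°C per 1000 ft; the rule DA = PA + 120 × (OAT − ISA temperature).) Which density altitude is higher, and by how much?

Site P: ISA temp = 5°C, deviation +31°C, DA = 5000 + 120 × 31 = 8720 ft.
Site Q: ISA temp = 9°C, deviation +8°C, DA = 3000 + 120 × 8 = 3960 ft.
Site P is higher by 8720 − 3960 = 4760 ft.

Site P by 4760 ft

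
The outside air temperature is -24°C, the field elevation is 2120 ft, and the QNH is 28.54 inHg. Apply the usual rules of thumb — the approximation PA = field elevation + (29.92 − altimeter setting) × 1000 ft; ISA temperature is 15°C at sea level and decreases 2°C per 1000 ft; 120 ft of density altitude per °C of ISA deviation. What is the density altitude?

Pressure altitude = 2120 + (29.92 − 28.54) × 1000 = 2120 + (+1380) = 3500 ft.
ISA temperature at 3500 ft = 15 − 2 × (3500/1000) = 8°C.
ISA deviation = -24 − 8 = -32°C.
Density altitude = 3500 + 120 × (-32) = -340 ft.

-340 ft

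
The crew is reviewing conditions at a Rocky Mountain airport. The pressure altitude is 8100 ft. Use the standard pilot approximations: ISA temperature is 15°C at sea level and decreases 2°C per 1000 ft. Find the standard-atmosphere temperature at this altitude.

ISA temperature = 15 − 2 × (8100/1000) = 15 − 16.2 = -1.2°C.

-1.2°C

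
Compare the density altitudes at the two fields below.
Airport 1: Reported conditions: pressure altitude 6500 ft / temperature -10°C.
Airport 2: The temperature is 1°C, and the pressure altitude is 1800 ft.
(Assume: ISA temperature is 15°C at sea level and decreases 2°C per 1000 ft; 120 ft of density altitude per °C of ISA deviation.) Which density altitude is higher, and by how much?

Airport 1: ISA temp = 2°C, deviation -12°C, DA = 6500 + 120 × (-12) = 5060 ft.
Airport 2: ISA temp = 11.4°C, deviation -10.4°C, DA = 1800 + 120 × (-10.4) = 552 ft.
Airport 1 is higher by 5060 − 552 = 4508 ft.

Airport 1 by 4508 ft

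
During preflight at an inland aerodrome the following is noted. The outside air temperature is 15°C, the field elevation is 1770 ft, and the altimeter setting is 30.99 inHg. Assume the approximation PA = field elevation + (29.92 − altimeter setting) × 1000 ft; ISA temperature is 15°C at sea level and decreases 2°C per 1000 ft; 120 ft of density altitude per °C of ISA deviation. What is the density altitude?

868 ft

Pressure altitude = 1770 + (29.92 − 30.99) × 1000 = 1770 + (-1070) = 700 ft.
ISA temperature at 700 ft = 15 − 2 × (700/1000) = 13.6°C.
ISA deviation = 15 − 13.6 = +1.4°C.
Density altitude = 700 + 120 × (1.4) = 868 ft.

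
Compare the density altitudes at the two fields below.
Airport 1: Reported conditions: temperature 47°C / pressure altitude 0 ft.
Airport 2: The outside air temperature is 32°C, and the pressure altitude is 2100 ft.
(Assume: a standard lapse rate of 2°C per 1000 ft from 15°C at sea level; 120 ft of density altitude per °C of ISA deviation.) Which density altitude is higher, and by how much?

Airport 2 by 804 ft

Airport 1: ISA temp = 15°C, deviation +32°C, DA = 0 + 120 × 32 = 3840 ft.
Airport 2: ISA temp = 10.8°C, deviation +21.2°C, DA = 2100 + 120 × 21.2 = 4644 ft.
Airport 2 is higher by 4644 − 3840 = 804 ft.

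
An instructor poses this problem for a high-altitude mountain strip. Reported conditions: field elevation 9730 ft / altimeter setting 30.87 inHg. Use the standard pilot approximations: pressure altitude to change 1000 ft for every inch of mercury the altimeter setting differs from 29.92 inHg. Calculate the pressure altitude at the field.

8780 ft

Pressure correction = (29.92 − 30.87) × 1000 = -950 ft.
Pressure altitude = 9730 + (-950) = 8780 ft.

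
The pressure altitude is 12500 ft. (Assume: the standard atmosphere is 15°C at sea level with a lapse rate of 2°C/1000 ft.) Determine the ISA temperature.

ISA temperature = 15 − 2 × (12500/1000) = 15 − 25 = -10°C.

-10°C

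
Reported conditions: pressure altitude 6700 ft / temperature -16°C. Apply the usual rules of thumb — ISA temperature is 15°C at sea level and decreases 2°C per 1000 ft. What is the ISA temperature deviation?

ISA temperature at 6700 ft = 15 − 2 × (6700/1000) = 1.6°C.
Deviation = OAT − ISA = -16 − 1.6 = -17.6°C.

ISA-17.6°C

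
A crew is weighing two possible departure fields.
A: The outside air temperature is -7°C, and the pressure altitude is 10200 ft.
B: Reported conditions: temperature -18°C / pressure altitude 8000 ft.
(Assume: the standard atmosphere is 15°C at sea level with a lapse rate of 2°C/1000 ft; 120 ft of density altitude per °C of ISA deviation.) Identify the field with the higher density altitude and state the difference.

A by 4048 ft

A: ISA temp = -5.4°C, deviation -1.6°C, DA = 10200 + 120 × (-1.6) = 10008 ft.
B: ISA temp = -1°C, deviation -17°C, DA = 8000 + 120 × (-17) = 5960 ft.
A is higher by 10008 − 5960 = 4048 ft.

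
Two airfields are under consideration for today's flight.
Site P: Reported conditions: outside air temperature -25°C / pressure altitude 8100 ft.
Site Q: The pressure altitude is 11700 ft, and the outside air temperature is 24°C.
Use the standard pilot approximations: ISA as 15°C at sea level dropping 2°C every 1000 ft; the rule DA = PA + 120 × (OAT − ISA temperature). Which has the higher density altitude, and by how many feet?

Site Q by 10344 ft

Site P: ISA temp = -1.2°C, deviation -23.8°C, DA = 8100 + 120 × (-23.8) = 5244 ft.
Site Q: ISA temp = -8.4°C, deviation +32.4°C, DA = 11700 + 120 × 32.4 = 15588 ft.
Site Q is higher by 15588 − 5244 = 10344 ft.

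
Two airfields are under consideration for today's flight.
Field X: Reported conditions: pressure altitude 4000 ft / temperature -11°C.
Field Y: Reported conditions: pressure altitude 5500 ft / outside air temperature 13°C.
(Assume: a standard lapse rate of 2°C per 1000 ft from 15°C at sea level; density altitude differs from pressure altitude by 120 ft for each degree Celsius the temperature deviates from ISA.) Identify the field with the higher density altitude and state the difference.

Field X: ISA temp = 7°C, deviation -18°C, DA = 4000 + 120 × (-18) = 1840 ft.
Field Y: ISA temp = 4°C, deviation +9°C, DA = 5500 + 120 × 9 = 6580 ft.
Field Y is higher by 6580 − 1840 = 4740 ft.

Field Y by 4740 ft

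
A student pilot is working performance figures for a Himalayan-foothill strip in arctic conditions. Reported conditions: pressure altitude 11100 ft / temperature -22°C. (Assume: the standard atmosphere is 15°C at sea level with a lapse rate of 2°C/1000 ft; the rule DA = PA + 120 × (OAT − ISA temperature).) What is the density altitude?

ISA temperature at 11100 ft = 15 − 2 × (11100/1000) = -7.2°C.
ISA deviation = -22 − (-7.2) = -14.8°C.
Density altitude = 11100 + 120 × (-14.8) = 11100 + (-1776) = 9324 ft.

9324 ft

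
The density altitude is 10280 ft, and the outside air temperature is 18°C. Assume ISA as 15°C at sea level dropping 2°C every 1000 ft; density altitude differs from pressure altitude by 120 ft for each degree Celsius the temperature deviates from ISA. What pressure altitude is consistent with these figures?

8000 ft

DA = PA + 120 × (OAT − (15 − 2·PA/1000)) = PA + 120·OAT − 1800 + 0.24·PA = 1.24·PA + 120·OAT − 1800.
So 1.24·PA = 10280 − 120 × 18 + 1800 = 9920.
PA = 9920 / 1.24 = 8000 ft.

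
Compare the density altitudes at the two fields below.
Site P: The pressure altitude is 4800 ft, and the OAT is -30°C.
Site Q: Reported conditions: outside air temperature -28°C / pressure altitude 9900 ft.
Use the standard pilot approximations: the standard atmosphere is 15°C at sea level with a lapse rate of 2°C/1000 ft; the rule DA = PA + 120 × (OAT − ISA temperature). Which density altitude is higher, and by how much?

Site P: ISA temp = 5.4°C, deviation -35.4°C, DA = 4800 + 120 × (-35.4) = 552 ft.
Site Q: ISA temp = -4.8°C, deviation -23.2°C, DA = 9900 + 120 × (-23.2) = 7116 ft.
Site Q is higher by 7116 − 552 = 6564 ft.

Site Q by 6564 ft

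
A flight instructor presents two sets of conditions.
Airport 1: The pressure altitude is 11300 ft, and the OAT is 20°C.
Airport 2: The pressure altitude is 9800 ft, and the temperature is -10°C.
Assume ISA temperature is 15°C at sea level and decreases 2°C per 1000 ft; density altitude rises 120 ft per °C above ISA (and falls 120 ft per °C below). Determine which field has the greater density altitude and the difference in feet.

Airport 1 by 5460 ft

Airport 1: ISA temp = -7.6°C, deviation +27.6°C, DA = 11300 + 120 × 27.6 = 14612 ft.
Airport 2: ISA temp = -4.6°C, deviation -5.4°C, DA = 9800 + 120 × (-5.4) = 9152 ft.
Airport 1 is higher by 14612 − 9152 = 5460 ft.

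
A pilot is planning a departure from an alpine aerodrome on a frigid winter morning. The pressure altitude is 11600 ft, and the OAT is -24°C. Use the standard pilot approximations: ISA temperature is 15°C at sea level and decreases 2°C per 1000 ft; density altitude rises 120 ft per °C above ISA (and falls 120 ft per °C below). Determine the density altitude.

9704 ft

ISA temperature at 11600 ft = 15 − 2 × (11600/1000) = -8.2°C.
ISA deviation = -24 − (-8.2) = -15.8°C.
Density altitude = 11600 + 120 × (-15.8) = 11600 + (-1896) = 9704 ft.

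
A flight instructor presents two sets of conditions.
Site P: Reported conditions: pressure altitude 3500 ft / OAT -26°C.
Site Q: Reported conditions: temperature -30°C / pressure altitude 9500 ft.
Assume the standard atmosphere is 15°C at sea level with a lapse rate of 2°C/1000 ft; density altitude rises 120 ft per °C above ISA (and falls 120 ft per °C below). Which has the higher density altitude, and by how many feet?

Site Q by 6960 ft

Site P: ISA temp = 8°C, deviation -34°C, DA = 3500 + 120 × (-34) = -580 ft.
Site Q: ISA temp = -4°C, deviation -26°C, DA = 9500 + 120 × (-26) = 6380 ft.
Site Q is higher by 6380 − (-580) = 6960 ft.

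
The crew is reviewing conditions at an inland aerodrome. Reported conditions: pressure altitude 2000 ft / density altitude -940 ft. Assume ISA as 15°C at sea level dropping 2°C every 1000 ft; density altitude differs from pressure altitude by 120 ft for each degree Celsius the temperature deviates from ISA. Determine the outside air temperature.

Density altitude − pressure altitude = -940 − 2000 = -2940 ft.
At 120 ft/°C that is an ISA deviation of -2940/120 = -24.5°C.
ISA temperature at 2000 ft = 15 − 2 × (2000/1000) = 11°C.
OAT = ISA + deviation = 11 + (-24.5) = -13.5°C.

-13.5°C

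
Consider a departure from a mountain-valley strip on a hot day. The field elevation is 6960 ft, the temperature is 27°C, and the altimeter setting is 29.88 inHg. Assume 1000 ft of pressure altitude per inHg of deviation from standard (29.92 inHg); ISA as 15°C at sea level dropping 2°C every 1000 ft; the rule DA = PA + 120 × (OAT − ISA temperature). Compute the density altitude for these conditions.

Pressure altitude = 6960 + (29.92 − 29.88) × 1000 = 6960 + (+40) = 7000 ft.
ISA temperature at 7000 ft = 15 − 2 × (7000/1000) = 1°C.
ISA deviation = 27 − 1 = +26°C.
Density altitude = 7000 + 120 × (26) = 10120 ft.

10120 ft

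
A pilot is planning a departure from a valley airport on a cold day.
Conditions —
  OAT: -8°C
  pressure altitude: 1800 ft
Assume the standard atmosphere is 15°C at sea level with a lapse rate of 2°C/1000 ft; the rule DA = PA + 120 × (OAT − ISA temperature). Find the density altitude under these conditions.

-528 ft

ISA temperature at 1800 ft = 15 − 2 × (1800/1000) = 11.4°C.
ISA deviation = -8 − 11.4 = -19.4°C.
Density altitude = 1800 + 120 × (-19.4) = 1800 + (-2328) = -528 ft.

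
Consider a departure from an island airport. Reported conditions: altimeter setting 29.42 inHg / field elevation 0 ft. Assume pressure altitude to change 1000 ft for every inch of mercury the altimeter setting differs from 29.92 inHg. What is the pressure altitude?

500 ft

Pressure correction = (29.92 − 29.42) × 1000 = +500 ft.
Pressure altitude = 0 + (+500) = 500 ft.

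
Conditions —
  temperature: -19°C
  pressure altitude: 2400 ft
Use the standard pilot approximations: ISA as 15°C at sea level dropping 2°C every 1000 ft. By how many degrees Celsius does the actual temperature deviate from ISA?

ISA-29.2°C

ISA temperature at 2400 ft = 15 − 2 × (2400/1000) = 10.2°C.
Deviation = OAT − ISA = -19 − 10.2 = -29.2°C.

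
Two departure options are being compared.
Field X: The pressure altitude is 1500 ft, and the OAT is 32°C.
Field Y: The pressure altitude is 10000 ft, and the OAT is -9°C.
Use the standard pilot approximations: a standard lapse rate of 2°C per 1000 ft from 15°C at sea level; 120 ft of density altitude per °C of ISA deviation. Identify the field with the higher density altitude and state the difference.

Field X: ISA temp = 12°C, deviation +20°C, DA = 1500 + 120 × 20 = 3900 ft.
Field Y: ISA temp = -5°C, deviation -4°C, DA = 10000 + 120 × (-4) = 9520 ft.
Field Y is higher by 9520 − 3900 = 5620 ft.

Field Y by 5620 ft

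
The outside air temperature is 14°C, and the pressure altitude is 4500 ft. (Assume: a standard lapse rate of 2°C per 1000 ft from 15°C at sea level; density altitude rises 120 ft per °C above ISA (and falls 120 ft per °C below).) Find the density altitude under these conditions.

ISA temperature at 4500 ft = 15 − 2 × (4500/1000) = 6°C.
ISA deviation = 14 − 6 = +8°C.
Density altitude = 4500 + 120 × (8) = 4500 + (+960) = 5460 ft.

5460 ft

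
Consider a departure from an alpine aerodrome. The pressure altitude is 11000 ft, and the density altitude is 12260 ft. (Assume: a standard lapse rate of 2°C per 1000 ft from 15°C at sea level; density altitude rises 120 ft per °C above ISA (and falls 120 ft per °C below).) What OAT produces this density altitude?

3.5°C

Density altitude − pressure altitude = 12260 − 11000 = +1260 ft.
At 120 ft/°C that is an ISA deviation of 1260/120 = +10.5°C.
ISA temperature at 11000 ft = 15 − 2 × (11000/1000) = -7°C.
OAT = ISA + deviation = -7 + (+10.5) = 3.5°C.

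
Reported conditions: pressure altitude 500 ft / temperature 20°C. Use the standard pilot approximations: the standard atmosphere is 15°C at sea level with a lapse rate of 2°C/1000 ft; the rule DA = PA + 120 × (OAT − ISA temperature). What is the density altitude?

1220 ft

ISA temperature at 500 ft = 15 − 2 × (500/1000) = 14°C.
ISA deviation = 20 − 14 = +6°C.
Density altitude = 500 + 120 × (6) = 500 + (+720) = 1220 ft.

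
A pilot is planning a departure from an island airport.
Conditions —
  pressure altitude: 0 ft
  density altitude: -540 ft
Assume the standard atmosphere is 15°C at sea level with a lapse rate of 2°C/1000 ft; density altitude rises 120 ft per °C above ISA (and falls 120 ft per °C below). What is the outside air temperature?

Density altitude − pressure altitude = -540 − 0 = -540 ft.
At 120 ft/°C that is an ISA deviation of -540/120 = -4.5°C.
ISA temperature at 0 ft = 15 − 2 × (0/1000) = 15°C.
OAT = ISA + deviation = 15 + (-4.5) = 10.5°C.

10.5°C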